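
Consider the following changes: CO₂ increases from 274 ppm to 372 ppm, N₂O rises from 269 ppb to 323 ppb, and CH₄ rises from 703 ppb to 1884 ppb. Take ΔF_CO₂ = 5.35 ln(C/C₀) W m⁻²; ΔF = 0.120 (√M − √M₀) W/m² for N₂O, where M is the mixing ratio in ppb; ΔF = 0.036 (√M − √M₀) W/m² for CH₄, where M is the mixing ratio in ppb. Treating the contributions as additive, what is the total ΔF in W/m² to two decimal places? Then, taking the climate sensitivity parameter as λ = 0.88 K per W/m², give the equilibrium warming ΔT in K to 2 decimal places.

ΔF = 2.43 W/m²; ΔT = 2.14 K

CO₂: 5.35 × ln(372/274) = 5.35 × ln(1.35766) = 5.35 × 0.30576 = 1.6358 W/m².
N₂O: 0.120 × (√323 − √269) = 0.120 × (17.9722 − 16.4012) = 0.120 × 1.5710 = 0.1885 W/m².
CH₄: 0.036 × (√1884 − √703) = 0.036 × (43.4051 − 26.5141) = 0.036 × 16.8910 = 0.6081 W/m².
Total ΔF = 1.6358 + 0.1885 + 0.6081 = 2.4324 W/m².
ΔT = λ ΔF = 0.88 × 2.43 = 2.1384 K.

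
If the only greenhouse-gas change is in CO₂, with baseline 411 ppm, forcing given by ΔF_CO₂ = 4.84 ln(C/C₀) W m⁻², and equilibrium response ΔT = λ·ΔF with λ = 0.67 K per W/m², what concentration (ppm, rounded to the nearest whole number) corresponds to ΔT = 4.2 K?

C ≈ 1501 ppm

Required forcing: ΔF = ΔT/λ = 4.2/0.67 = 6.2687 W/m².
Then ln(C/411) = ΔF/4.84 = 6.2687/4.84 = 1.29519.
So C = 411 × e^1.29519 = 411 × 3.65169 = 1500.84 ppm.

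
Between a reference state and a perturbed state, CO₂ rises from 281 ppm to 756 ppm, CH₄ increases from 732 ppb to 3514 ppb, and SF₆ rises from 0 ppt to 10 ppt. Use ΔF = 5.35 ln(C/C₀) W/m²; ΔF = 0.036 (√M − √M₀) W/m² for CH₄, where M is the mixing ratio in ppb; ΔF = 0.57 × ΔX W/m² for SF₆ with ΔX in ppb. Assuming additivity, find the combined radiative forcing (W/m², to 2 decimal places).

CO₂: 5.35 × ln(756/281) = 5.35 × ln(2.69039) = 5.35 × 0.98969 = 5.2948 W/m².
CH₄: 0.036 × (√3514 − √732) = 0.036 × (59.2790 − 27.0555) = 0.036 × 32.2235 = 1.1600 W/m².
SF₆: Δ = 10 − 0 = 10 ppt = 0.010 ppb; ΔF = 0.57 × 0.010 = 0.0057 W/m².
Total ΔF = 5.2948 + 1.1600 + 0.0057 = 6.4605 W/m².

ΔF = 6.46 W/m²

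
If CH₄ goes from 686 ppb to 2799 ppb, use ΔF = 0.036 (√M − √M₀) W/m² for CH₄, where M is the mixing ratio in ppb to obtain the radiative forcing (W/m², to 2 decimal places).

CH₄: 0.036 × (√2799 − √686) = 0.036 × (52.9056 − 26.1916) = 0.036 × 26.7140 = 0.9617 W/m².

ΔF = 0.96 W/m²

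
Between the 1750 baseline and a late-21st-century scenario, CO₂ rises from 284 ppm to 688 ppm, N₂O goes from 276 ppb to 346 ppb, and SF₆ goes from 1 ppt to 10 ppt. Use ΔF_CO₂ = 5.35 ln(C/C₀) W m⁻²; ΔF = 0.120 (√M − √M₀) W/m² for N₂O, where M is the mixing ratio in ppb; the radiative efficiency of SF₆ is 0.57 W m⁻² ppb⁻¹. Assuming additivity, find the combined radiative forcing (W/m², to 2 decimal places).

ΔF = 4.98 W/m²

CO₂: 5.35 × ln(688/284) = 5.35 × ln(2.42254) = 5.35 × 0.88482 = 4.7338 W/m².
N₂O: 0.120 × (√346 − √276) = 0.120 × (18.6011 − 16.6132) = 0.120 × 1.9879 = 0.2385 W/m².
SF₆: Δ = 10 − 1 = 9 ppt = 0.009 ppb; ΔF = 0.57 × 0.009 = 0.0051 W/m².
Total ΔF = 4.7338 + 0.2385 + 0.0051 = 4.9774 W/m².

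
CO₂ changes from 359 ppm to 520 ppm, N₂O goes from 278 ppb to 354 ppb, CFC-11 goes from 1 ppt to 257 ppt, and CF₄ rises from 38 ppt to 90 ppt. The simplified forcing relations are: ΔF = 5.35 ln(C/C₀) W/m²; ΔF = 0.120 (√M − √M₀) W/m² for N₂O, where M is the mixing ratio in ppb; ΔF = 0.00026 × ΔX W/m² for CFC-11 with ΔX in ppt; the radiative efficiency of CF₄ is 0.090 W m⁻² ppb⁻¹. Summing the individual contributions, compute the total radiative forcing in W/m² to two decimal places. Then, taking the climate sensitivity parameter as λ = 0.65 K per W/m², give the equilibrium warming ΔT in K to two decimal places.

ΔF = 2.31 W/m²; ΔT = 1.50 K

CO₂: 5.35 × ln(520/359) = 5.35 × ln(1.44847) = 5.35 × 0.37051 = 1.9822 W/m².
N₂O: 0.120 × (√354 − √278) = 0.120 × (18.8149 − 16.6733) = 0.120 × 2.1416 = 0.2570 W/m².
CFC-11: ΔF = 0.00026 × (257 − 1) = 0.00026 × 256 = 0.0666 W/m².
CF₄: Δ = 90 − 38 = 52 ppt = 0.052 ppb; ΔF = 0.090 × 0.052 = 0.0047 W/m².
Total ΔF = 1.9822 + 0.2570 + 0.0666 + 0.0047 = 2.3105 W/m².
ΔT = λ ΔF = 0.65 × 2.31 = 1.5015 K.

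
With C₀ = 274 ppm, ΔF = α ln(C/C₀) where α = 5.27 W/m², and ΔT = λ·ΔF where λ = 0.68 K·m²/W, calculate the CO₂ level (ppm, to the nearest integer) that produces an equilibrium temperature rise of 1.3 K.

Required forcing: ΔF = ΔT/λ = 1.3/0.68 = 1.9118 W/m².
Then ln(C/274) = ΔF/5.27 = 1.9118/5.27 = 0.36277.
So C = 274 × e^0.36277 = 274 × 1.43731 = 393.82 ppm.

C ≈ 394 ppm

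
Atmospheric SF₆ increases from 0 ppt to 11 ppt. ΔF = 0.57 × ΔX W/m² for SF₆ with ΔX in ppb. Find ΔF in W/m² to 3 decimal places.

SF₆: Δ = 11 − 0 = 11 ppt = 0.011 ppb; ΔF = 0.57 × 0.011 = 0.0063 W/m².

ΔF = 0.006 W/m²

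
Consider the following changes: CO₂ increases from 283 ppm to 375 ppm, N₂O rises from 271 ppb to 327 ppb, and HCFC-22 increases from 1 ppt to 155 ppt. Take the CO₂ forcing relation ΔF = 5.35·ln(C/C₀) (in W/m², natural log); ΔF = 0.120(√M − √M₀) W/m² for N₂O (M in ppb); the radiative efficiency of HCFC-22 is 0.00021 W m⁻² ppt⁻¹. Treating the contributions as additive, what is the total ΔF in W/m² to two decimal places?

CO₂: 5.35 × ln(375/283) = 5.35 × ln(1.32509) = 5.35 × 0.28148 = 1.5059 W/m².
N₂O: 0.120 × (√327 − √271) = 0.120 × (18.0831 − 16.4621) = 0.120 × 1.6210 = 0.1945 W/m².
HCFC-22: ΔF = 0.00021 × (155 − 1) = 0.00021 × 154 = 0.0323 W/m².
Total ΔF = 1.5059 + 0.1945 + 0.0323 = 1.7327 W/m².

ΔF = 1.73 W/m²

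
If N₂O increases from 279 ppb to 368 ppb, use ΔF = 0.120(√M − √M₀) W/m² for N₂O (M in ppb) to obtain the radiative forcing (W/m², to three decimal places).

ΔF = 0.298 W/m²

N₂O: 0.120 × (√368 − √279) = 0.120 × (19.1833 − 16.7033) = 0.120 × 2.4800 = 0.2976 W/m².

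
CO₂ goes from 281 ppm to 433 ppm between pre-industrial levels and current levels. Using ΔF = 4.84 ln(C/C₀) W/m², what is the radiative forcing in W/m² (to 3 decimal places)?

ΔF = 2.093 W/m²

CO₂: 4.84 × ln(433/281) = 4.84 × ln(1.54093) = 4.84 × 0.43239 = 2.0928 W/m².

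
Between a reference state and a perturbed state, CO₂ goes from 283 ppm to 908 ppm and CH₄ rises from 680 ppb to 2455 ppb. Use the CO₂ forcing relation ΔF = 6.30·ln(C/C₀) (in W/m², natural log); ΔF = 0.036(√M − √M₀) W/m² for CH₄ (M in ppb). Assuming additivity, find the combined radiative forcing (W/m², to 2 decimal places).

ΔF = 8.19 W/m²

CO₂: 6.30 × ln(908/283) = 6.30 × ln(3.20848) = 6.30 × 1.16580 = 7.3445 W/m².
CH₄: 0.036 × (√2455 − √680) = 0.036 × (49.5480 − 26.0768) = 0.036 × 23.4712 = 0.8450 W/m².
Total ΔF = 7.3445 + 0.8450 = 8.1895 W/m².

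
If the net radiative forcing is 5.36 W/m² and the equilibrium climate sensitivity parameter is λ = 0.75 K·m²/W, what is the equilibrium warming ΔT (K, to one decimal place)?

ΔT = λ ΔF = 0.75 × 5.36 = 4.0200 K.

ΔT = 4.0 K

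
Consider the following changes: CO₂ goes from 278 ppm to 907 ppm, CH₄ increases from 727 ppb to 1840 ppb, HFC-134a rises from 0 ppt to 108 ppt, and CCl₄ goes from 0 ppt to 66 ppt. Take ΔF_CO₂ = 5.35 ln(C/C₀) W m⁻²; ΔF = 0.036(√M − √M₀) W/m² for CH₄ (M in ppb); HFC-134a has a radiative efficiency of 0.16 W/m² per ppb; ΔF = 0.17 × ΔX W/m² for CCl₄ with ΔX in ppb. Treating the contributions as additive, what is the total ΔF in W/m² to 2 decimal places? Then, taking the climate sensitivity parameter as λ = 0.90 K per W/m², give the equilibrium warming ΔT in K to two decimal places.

ΔF = 6.93 W/m²; ΔT = 6.24 K

CO₂: 5.35 × ln(907/278) = 5.35 × ln(3.26259) = 5.35 × 1.18252 = 6.3265 W/m².
CH₄: 0.036 × (√1840 − √727) = 0.036 × (42.8952 − 26.9629) = 0.036 × 15.9323 = 0.5736 W/m².
HFC-134a: Δ = 108 − 0 = 108 ppt = 0.108 ppb; ΔF = 0.16 × 0.108 = 0.0173 W/m².
CCl₄: Δ = 66 − 0 = 66 ppt = 0.066 ppb; ΔF = 0.17 × 0.066 = 0.0112 W/m².
Total ΔF = 6.3265 + 0.5736 + 0.0173 + 0.0112 = 6.9286 W/m².
ΔT = λ ΔF = 0.90 × 6.93 = 6.2370 K.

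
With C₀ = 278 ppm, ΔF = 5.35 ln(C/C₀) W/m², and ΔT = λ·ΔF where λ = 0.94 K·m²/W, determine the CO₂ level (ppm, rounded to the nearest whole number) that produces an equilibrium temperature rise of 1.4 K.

Required forcing: ΔF = ΔT/λ = 1.4/0.94 = 1.4894 W/m².
Then ln(C/278) = ΔF/5.35 = 1.4894/5.35 = 0.27839.
So C = 278 × e^0.27839 = 278 × 1.32100 = 367.24 ppm.

C ≈ 367 ppm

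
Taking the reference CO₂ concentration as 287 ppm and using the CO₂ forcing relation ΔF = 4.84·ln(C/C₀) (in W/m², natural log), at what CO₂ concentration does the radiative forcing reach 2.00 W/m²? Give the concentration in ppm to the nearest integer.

Set 4.84 ln(C/287) = 2.00, so ln(C/287) = 2.00/4.84 = 0.41322.
Then C/287 = e^0.41322 = 1.51168, giving C = 287 × 1.51168 = 433.85 ppm.

C ≈ 434 ppm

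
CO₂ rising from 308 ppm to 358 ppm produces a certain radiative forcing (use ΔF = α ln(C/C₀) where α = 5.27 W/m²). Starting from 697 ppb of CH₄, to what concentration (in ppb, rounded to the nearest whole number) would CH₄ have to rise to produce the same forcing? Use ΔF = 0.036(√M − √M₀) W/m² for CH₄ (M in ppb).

M ≈ 2345 ppb

CO₂ forcing: 5.27 × ln(358/308) = 5.27 × 0.150433 = 0.79278 W/m².
Set 0.036(√M − √697) = 0.79278: √M = 0.79278/0.036 + √697 = 22.0217 + 26.4008 = 48.4225.
M = (48.4225)² = 2344.74 ppb.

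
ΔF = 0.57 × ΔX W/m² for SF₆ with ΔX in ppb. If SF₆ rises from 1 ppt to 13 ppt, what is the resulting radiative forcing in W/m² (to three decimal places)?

ΔF = 0.007 W/m²

SF₆: Δ = 13 − 1 = 12 ppt = 0.012 ppb; ΔF = 0.57 × 0.012 = 0.0068 W/m².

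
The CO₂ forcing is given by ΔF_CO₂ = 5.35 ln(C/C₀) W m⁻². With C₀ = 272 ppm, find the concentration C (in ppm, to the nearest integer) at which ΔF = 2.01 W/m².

Set 5.35 ln(C/272) = 2.01, so ln(C/272) = 2.01/5.35 = 0.37570.
Then C/272 = e^0.37570 = 1.45601, giving C = 272 × 1.45601 = 396.03 ppm.

C ≈ 396 ppm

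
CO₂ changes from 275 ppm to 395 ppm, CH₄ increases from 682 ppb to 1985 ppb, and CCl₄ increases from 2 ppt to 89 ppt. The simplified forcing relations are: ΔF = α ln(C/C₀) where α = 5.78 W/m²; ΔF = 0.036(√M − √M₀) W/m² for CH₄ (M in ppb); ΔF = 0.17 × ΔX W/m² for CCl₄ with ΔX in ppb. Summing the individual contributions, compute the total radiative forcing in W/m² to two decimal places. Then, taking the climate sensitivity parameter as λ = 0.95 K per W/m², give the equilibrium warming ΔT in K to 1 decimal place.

CO₂: 5.78 × ln(395/275) = 5.78 × ln(1.43636) = 5.78 × 0.36211 = 2.0930 W/m².
CH₄: 0.036 × (√1985 − √682) = 0.036 × (44.5533 − 26.1151) = 0.036 × 18.4382 = 0.6638 W/m².
CCl₄: Δ = 89 − 2 = 87 ppt = 0.087 ppb; ΔF = 0.17 × 0.087 = 0.0148 W/m².
Total ΔF = 2.0930 + 0.6638 + 0.0148 = 2.7716 W/m².
ΔT = λ ΔF = 0.95 × 2.77 = 2.6315 K.

ΔF = 2.77 W/m²; ΔT = 2.6 K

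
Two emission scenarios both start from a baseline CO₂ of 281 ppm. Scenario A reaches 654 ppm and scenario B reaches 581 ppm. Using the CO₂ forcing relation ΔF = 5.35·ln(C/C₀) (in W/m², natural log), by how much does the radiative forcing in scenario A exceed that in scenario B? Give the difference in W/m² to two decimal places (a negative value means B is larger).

ΔF_A − ΔF_B = 0.63 W/m²

ΔF_A = 5.35 ln(654/281) = 5.35 × 0.84475 = 4.5194 W/m².
ΔF_B = 5.35 ln(581/281) = 5.35 × 0.72640 = 3.8862 W/m².
Difference: 4.5194 − 3.8862 = 0.6332 W/m².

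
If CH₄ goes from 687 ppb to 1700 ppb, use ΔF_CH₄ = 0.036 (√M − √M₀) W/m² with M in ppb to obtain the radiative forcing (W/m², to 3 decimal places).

CH₄: 0.036 × (√1700 − √687) = 0.036 × (41.2311 − 26.2107) = 0.036 × 15.0204 = 0.5407 W/m².

ΔF = 0.541 W/m²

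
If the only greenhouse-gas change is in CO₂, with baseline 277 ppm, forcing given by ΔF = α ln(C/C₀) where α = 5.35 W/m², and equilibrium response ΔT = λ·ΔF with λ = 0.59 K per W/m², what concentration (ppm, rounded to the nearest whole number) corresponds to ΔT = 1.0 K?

C ≈ 380 ppm

Required forcing: ΔF = ΔT/λ = 1.0/0.59 = 1.6949 W/m².
Then ln(C/277) = ΔF/5.35 = 1.6949/5.35 = 0.31680.
So C = 277 × e^0.31680 = 277 × 1.37273 = 380.25 ppm.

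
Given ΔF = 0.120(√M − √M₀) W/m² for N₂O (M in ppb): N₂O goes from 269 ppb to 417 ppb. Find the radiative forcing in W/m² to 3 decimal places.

N₂O: 0.120 × (√417 − √269) = 0.120 × (20.4206 − 16.4012) = 0.120 × 4.0194 = 0.4823 W/m².

ΔF = 0.482 W/m²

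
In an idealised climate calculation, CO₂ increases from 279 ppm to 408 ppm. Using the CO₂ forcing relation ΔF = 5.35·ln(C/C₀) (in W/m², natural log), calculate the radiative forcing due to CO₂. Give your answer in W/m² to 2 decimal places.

CO₂: 5.35 × ln(408/279) = 5.35 × ln(1.46237) = 5.35 × 0.38006 = 2.0333 W/m².

ΔF = 2.03 W/m²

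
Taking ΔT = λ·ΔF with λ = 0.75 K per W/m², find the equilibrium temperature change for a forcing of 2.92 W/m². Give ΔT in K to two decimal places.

ΔT = 2.19 K

ΔT = λ ΔF = 0.75 × 2.92 = 2.1900 K.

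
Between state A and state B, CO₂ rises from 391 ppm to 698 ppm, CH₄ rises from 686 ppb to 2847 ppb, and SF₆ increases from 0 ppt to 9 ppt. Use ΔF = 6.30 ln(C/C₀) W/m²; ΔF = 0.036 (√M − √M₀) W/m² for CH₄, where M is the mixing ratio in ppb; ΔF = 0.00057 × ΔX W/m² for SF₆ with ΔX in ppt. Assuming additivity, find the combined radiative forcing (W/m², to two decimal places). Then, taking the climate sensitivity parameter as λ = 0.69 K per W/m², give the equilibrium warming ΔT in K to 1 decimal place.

CO₂: 6.30 × ln(698/391) = 6.30 × ln(1.78517) = 6.30 × 0.57951 = 3.6509 W/m².
CH₄: 0.036 × (√2847 − √686) = 0.036 × (53.3573 − 26.1916) = 0.036 × 27.1657 = 0.9780 W/m².
SF₆: ΔF = 0.00057 × (9 − 0) = 0.00057 × 9 = 0.0051 W/m².
Total ΔF = 3.6509 + 0.9780 + 0.0051 = 4.6340 W/m².
ΔT = λ ΔF = 0.69 × 4.63 = 3.1947 K.

ΔF = 4.63 W/m²; ΔT = 3.2 K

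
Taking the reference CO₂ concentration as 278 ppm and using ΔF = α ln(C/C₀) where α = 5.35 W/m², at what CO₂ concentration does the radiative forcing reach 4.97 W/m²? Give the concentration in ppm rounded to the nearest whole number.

C ≈ 704 ppm

Set 5.35 ln(C/278) = 4.97, so ln(C/278) = 4.97/5.35 = 0.92897.
Then C/278 = e^0.92897 = 2.53190, giving C = 278 × 2.53190 = 703.87 ppm.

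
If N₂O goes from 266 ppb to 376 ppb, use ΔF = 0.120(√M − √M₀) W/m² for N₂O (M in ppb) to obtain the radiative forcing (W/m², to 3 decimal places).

N₂O: 0.120 × (√376 − √266) = 0.120 × (19.3907 − 16.3095) = 0.120 × 3.0812 = 0.3697 W/m².

ΔF = 0.370 W/m²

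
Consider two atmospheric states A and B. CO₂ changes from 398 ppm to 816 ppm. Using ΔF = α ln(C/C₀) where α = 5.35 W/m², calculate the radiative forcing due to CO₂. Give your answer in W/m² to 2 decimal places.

ΔF = 3.84 W/m²

CO₂ absorption bands are partially saturated, so forcing scales with the logarithm of the concentration ratio.
CO₂: 5.35 × ln(816/398) = 5.35 × ln(2.05025) = 5.35 × 0.71796 = 3.8411 W/m².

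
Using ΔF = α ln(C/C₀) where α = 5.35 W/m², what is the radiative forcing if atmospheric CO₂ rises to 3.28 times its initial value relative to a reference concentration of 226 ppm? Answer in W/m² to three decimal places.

ΔF = 6.355 W/m²

ΔF = 5.35 × ln(3.28) = 5.35 × 1.18784 = 6.3549 W/m².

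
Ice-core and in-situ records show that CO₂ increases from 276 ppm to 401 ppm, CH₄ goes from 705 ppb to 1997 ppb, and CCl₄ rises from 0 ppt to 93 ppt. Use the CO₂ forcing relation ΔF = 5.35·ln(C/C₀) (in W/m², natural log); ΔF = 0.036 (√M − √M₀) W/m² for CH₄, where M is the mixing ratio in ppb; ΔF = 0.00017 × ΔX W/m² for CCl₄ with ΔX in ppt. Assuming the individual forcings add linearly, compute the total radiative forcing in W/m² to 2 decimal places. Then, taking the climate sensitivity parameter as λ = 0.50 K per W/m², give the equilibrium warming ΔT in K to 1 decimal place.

ΔF = 2.67 W/m²; ΔT = 1.3 K

CO₂: 5.35 × ln(401/276) = 5.35 × ln(1.45290) = 5.35 × 0.37356 = 1.9985 W/m².
CH₄: 0.036 × (√1997 − √705) = 0.036 × (44.6878 − 26.5518) = 0.036 × 18.1360 = 0.6529 W/m².
CCl₄: ΔF = 0.00017 × (93 − 0) = 0.00017 × 93 = 0.0158 W/m².
Total ΔF = 1.9985 + 0.6529 + 0.0158 = 2.6672 W/m².
ΔT = λ ΔF = 0.50 × 2.67 = 1.3350 K.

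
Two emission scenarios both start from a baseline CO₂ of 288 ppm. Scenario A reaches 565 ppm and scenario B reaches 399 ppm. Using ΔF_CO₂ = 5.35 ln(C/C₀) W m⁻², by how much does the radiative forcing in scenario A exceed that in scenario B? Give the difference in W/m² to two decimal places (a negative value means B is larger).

ΔF_A − ΔF_B = 1.86 W/m²

ΔF_A = 5.35 ln(565/288) = 5.35 × 0.67387 = 3.6052 W/m².
ΔF_B = 5.35 ln(399/288) = 5.35 × 0.32600 = 1.7441 W/m².
Difference: 3.6052 − 1.7441 = 1.8611 W/m².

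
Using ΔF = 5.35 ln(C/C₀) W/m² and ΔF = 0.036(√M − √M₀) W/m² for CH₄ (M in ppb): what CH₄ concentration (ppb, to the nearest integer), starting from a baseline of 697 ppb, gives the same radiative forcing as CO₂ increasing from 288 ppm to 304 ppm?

M ≈ 1186 ppb

CO₂ forcing: 5.35 × ln(304/288) = 5.35 × 0.054067 = 0.28926 W/m².
Set 0.036(√M − √697) = 0.28926: √M = 0.28926/0.036 + √697 = 8.0350 + 26.4008 = 34.4358.
M = (34.4358)² = 1185.82 ppb.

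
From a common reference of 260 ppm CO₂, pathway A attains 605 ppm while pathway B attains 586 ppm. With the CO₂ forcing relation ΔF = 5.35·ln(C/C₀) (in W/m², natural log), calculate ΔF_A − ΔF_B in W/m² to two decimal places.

ΔF_A = 5.35 ln(605/260) = 5.35 × 0.84455 = 4.5183 W/m².
ΔF_B = 5.35 ln(586/260) = 5.35 × 0.81264 = 4.3476 W/m².
Difference: 4.5183 − 4.3476 = 0.1707 W/m².
(Equivalently, ΔF_A − ΔF_B = 5.35 ln(605/586) = 5.35 × 0.03191 = 0.1707 W/m².)

ΔF_A − ΔF_B = 0.17 W/m²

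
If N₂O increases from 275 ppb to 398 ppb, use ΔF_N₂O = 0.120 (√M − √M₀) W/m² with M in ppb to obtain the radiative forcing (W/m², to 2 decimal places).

N₂O: 0.120 × (√398 − √275) = 0.120 × (19.9499 − 16.5831) = 0.120 × 3.3668 = 0.4040 W/m².

ΔF = 0.40 W/m²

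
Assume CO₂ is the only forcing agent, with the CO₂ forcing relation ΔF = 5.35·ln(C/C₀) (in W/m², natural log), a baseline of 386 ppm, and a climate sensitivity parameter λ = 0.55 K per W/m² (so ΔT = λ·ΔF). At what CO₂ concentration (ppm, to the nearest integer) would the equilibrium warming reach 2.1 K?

Required forcing: ΔF = ΔT/λ = 2.1/0.55 = 3.8182 W/m².
Then ln(C/386) = ΔF/5.35 = 3.8182/5.35 = 0.71368.
So C = 386 × e^0.71368 = 386 × 2.04149 = 788.02 ppm.

C ≈ 788 ppm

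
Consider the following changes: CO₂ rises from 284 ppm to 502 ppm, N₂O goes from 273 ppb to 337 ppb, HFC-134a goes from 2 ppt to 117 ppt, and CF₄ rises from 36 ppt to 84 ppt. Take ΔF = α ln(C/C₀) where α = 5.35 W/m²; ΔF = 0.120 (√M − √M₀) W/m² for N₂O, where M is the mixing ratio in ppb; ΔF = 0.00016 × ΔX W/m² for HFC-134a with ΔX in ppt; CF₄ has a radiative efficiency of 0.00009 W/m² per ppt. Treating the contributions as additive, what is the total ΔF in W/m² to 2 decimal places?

ΔF = 3.29 W/m²

CO₂: 5.35 × ln(502/284) = 5.35 × ln(1.76761) = 5.35 × 0.56963 = 3.0475 W/m².
N₂O: 0.120 × (√337 − √273) = 0.120 × (18.3576 − 16.5227) = 0.120 × 1.8349 = 0.2202 W/m².
HFC-134a: ΔF = 0.00016 × (117 − 2) = 0.00016 × 115 = 0.0184 W/m².
CF₄: ΔF = 0.00009 × (84 − 36) = 0.00009 × 48 = 0.0043 W/m².
Total ΔF = 3.0475 + 0.2202 + 0.0184 + 0.0043 = 3.2904 W/m².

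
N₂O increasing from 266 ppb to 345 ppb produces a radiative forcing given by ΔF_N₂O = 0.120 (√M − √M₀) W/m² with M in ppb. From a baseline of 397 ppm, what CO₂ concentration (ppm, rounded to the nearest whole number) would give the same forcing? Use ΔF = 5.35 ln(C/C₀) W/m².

C ≈ 418 ppm

N₂O forcing: 0.120 × (√345 − √266) = 0.120 × (18.5742 − 16.3095) = 0.120 × 2.2647 = 0.27176 W/m².
Set 5.35 ln(C/397) = 0.27176: ln(C/397) = 0.27176/5.35 = 0.05080, so C = 397 × e^0.05080 = 397 × 1.05211 = 417.69 ppm.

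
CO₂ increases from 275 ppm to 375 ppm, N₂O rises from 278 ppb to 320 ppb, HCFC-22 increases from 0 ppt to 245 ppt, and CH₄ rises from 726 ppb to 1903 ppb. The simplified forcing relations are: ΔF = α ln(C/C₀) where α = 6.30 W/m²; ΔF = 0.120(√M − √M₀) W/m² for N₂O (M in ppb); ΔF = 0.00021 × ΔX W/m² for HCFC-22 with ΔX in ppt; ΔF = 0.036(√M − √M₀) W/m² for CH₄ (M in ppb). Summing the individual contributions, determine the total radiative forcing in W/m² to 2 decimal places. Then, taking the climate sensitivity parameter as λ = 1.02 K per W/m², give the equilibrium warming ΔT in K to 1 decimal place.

CO₂: 6.30 × ln(375/275) = 6.30 × ln(1.36364) = 6.30 × 0.31016 = 1.9540 W/m².
N₂O: 0.120 × (√320 − √278) = 0.120 × (17.8885 − 16.6733) = 0.120 × 1.2152 = 0.1458 W/m².
HCFC-22: ΔF = 0.00021 × (245 − 0) = 0.00021 × 245 = 0.0515 W/m².
CH₄: 0.036 × (√1903 − √726) = 0.036 × (43.6234 − 26.9444) = 0.036 × 16.6790 = 0.6004 W/m².
Total ΔF = 1.9540 + 0.1458 + 0.0515 + 0.6004 = 2.7517 W/m².
ΔT = λ ΔF = 1.02 × 2.75 = 2.8050 K.

ΔF = 2.75 W/m²; ΔT = 2.8 K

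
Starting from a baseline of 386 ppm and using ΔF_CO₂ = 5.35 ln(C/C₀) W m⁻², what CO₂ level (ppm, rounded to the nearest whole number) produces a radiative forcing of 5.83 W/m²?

Set 5.35 ln(C/386) = 5.83, so ln(C/386) = 5.83/5.35 = 1.08972.
Then C/386 = e^1.08972 = 2.97344, giving C = 386 × 2.97344 = 1147.75 ppm.

C ≈ 1148 ppm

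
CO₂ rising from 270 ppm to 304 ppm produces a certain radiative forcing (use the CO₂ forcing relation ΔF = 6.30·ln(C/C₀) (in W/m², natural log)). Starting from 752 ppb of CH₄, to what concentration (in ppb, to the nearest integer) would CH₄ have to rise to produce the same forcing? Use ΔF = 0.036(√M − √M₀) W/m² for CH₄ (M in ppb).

M ≈ 2321 ppb

CO₂ forcing: 6.30 × ln(304/270) = 6.30 × 0.118606 = 0.74722 W/m².
Set 0.036(√M − √752) = 0.74722: √M = 0.74722/0.036 + √752 = 20.7561 + 27.4226 = 48.1787.
M = (48.1787)² = 2321.19 ppb.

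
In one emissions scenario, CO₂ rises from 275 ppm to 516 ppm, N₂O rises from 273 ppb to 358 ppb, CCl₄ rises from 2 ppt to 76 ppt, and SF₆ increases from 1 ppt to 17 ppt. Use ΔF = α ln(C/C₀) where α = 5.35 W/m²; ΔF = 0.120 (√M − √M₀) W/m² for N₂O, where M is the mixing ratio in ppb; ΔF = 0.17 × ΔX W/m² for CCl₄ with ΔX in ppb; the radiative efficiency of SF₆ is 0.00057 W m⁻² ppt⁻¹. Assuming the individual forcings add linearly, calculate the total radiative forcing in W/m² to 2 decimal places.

CO₂: 5.35 × ln(516/275) = 5.35 × ln(1.87636) = 5.35 × 0.62933 = 3.3669 W/m².
N₂O: 0.120 × (√358 − √273) = 0.120 × (18.9209 − 16.5227) = 0.120 × 2.3982 = 0.2878 W/m².
CCl₄: Δ = 76 − 2 = 74 ppt = 0.074 ppb; ΔF = 0.17 × 0.074 = 0.0126 W/m².
SF₆: ΔF = 0.00057 × (17 − 1) = 0.00057 × 16 = 0.0091 W/m².
Total ΔF = 3.3669 + 0.2878 + 0.0126 + 0.0091 = 3.6764 W/m².

ΔF = 3.68 W/m²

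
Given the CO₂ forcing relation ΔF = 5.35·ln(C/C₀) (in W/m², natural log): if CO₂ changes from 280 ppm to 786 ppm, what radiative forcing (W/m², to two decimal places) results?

ΔF = 5.52 W/m²

CO₂ absorption bands are partially saturated, so forcing scales with the logarithm of the concentration ratio.
CO₂: 5.35 × ln(786/280) = 5.35 × ln(2.80714) = 5.35 × 1.03217 = 5.5221 W/m².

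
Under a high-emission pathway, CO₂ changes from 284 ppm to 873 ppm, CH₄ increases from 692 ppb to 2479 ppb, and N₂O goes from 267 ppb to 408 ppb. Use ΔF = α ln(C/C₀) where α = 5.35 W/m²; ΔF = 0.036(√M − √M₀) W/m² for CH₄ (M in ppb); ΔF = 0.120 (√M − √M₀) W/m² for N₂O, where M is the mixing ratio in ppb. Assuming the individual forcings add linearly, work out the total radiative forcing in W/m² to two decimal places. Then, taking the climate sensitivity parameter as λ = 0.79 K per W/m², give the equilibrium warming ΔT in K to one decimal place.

CO₂: 5.35 × ln(873/284) = 5.35 × ln(3.07394) = 5.35 × 1.12296 = 6.0078 W/m².
CH₄: 0.036 × (√2479 − √692) = 0.036 × (49.7896 − 26.3059) = 0.036 × 23.4837 = 0.8454 W/m².
N₂O: 0.120 × (√408 − √267) = 0.120 × (20.1990 − 16.3401) = 0.120 × 3.8589 = 0.4631 W/m².
Total ΔF = 6.0078 + 0.8454 + 0.4631 = 7.3163 W/m².
ΔT = λ ΔF = 0.79 × 7.32 = 5.7828 K.

ΔF = 7.32 W/m²; ΔT = 5.8 K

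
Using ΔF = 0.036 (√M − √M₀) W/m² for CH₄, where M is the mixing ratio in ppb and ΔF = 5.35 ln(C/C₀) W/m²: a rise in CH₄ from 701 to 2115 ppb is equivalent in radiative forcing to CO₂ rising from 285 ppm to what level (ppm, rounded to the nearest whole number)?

CH₄ forcing: 0.036 × (√2115 − √701) = 0.036 × (45.9891 − 26.4764) = 0.036 × 19.5127 = 0.70246 W/m².
Set 5.35 ln(C/285) = 0.70246: ln(C/285) = 0.70246/5.35 = 0.13130, so C = 285 × e^0.13130 = 285 × 1.14031 = 324.99 ppm.

C ≈ 325 ppm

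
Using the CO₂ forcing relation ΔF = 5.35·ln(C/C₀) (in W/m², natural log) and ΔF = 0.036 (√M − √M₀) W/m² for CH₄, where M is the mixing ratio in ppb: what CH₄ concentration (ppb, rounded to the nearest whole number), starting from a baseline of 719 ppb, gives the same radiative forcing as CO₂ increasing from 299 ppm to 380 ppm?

M ≈ 3899 ppb

CO₂ forcing: 5.35 × ln(380/299) = 5.35 × 0.239728 = 1.28254 W/m².
Set 0.036(√M − √719) = 1.28254: √M = 1.28254/0.036 + √719 = 35.6261 + 26.8142 = 62.4403.
M = (62.4403)² = 3898.79 ppb.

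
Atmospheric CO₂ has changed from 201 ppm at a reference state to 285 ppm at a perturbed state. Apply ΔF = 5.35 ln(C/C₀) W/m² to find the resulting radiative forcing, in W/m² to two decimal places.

ΔF = 1.87 W/m²

CO₂: 5.35 × ln(285/201) = 5.35 × ln(1.41791) = 5.35 × 0.34918 = 1.8681 W/m².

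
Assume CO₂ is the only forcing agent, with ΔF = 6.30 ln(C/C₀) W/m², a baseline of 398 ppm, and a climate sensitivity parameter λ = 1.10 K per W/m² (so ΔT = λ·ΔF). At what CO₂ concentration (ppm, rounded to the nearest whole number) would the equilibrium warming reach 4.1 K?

Required forcing: ΔF = ΔT/λ = 4.1/1.10 = 3.7273 W/m².
Then ln(C/398) = ΔF/6.30 = 3.7273/6.30 = 0.59163.
So C = 398 × e^0.59163 = 398 × 1.80693 = 719.16 ppm.

C ≈ 719 ppm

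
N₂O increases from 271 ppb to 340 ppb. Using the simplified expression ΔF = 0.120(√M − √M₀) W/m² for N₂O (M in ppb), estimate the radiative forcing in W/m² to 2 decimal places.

ΔF = 0.24 W/m²

N₂O: 0.120 × (√340 − √271) = 0.120 × (18.4391 − 16.4621) = 0.120 × 1.9770 = 0.2372 W/m².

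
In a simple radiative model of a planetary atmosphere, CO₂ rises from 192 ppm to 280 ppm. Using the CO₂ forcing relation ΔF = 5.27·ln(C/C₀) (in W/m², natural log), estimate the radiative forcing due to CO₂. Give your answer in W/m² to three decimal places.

ΔF = 1.988 W/m²

CO₂: 5.27 × ln(280/192) = 5.27 × ln(1.45833) = 5.27 × 0.37729 = 1.9883 W/m².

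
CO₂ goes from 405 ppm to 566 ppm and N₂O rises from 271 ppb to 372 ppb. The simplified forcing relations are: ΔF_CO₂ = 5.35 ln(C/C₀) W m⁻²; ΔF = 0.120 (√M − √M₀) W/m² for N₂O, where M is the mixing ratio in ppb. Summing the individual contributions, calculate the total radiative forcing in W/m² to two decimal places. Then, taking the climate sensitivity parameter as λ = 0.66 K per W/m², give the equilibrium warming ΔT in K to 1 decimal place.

CO₂: 5.35 × ln(566/405) = 5.35 × ln(1.39753) = 5.35 × 0.33471 = 1.7907 W/m².
N₂O: 0.120 × (√372 − √271) = 0.120 × (19.2873 − 16.4621) = 0.120 × 2.8252 = 0.3390 W/m².
Total ΔF = 1.7907 + 0.3390 = 2.1297 W/m².
ΔT = λ ΔF = 0.66 × 2.13 = 1.4058 K.

ΔF = 2.13 W/m²; ΔT = 1.4 K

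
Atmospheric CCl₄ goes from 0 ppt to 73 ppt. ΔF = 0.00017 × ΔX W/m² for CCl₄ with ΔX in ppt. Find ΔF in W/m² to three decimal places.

ΔF = 0.012 W/m²

CCl₄: ΔF = 0.00017 × (73 − 0) = 0.00017 × 73 = 0.0124 W/m².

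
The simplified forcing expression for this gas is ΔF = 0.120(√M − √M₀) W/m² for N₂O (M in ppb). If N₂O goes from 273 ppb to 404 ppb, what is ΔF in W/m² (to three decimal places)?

N₂O: 0.120 × (√404 − √273) = 0.120 × (20.0998 − 16.5227) = 0.120 × 3.5771 = 0.4293 W/m².

ΔF = 0.429 W/m²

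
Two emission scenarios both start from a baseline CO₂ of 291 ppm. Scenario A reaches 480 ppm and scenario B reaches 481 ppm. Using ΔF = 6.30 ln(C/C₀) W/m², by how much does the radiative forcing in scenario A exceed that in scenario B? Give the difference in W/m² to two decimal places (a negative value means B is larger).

ΔF_A − ΔF_B = -0.01 W/m²

ΔF_A = 6.30 ln(480/291) = 6.30 × 0.50046 = 3.1529 W/m².
ΔF_B = 6.30 ln(481/291) = 6.30 × 0.50254 = 3.1660 W/m².
Difference: 3.1529 − 3.1660 = -0.0131 W/m².
(Equivalently, ΔF_A − ΔF_B = 6.30 ln(480/481) = 6.30 × -0.00208 = -0.0131 W/m².)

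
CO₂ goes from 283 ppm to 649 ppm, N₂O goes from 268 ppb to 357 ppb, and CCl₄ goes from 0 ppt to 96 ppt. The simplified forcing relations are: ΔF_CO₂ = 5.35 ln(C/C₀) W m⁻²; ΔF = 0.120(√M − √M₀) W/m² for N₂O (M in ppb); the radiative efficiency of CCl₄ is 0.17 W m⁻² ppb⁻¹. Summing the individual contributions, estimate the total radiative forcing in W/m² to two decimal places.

CO₂: 5.35 × ln(649/283) = 5.35 × ln(2.29329) = 5.35 × 0.82999 = 4.4404 W/m².
N₂O: 0.120 × (√357 − √268) = 0.120 × (18.8944 − 16.3707) = 0.120 × 2.5237 = 0.3028 W/m².
CCl₄: Δ = 96 − 0 = 96 ppt = 0.096 ppb; ΔF = 0.17 × 0.096 = 0.0163 W/m².
Total ΔF = 4.4404 + 0.3028 + 0.0163 = 4.7595 W/m².

ΔF = 4.76 W/m²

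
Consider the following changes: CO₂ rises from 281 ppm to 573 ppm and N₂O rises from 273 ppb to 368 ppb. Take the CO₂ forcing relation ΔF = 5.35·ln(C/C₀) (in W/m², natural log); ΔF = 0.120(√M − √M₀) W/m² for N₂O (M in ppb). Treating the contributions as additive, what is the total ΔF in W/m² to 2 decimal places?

ΔF = 4.13 W/m²

CO₂: 5.35 × ln(573/281) = 5.35 × ln(2.03915) = 5.35 × 0.71253 = 3.8120 W/m².
N₂O: 0.120 × (√368 − √273) = 0.120 × (19.1833 − 16.5227) = 0.120 × 2.6606 = 0.3193 W/m².
Total ΔF = 3.8120 + 0.3193 = 4.1313 W/m².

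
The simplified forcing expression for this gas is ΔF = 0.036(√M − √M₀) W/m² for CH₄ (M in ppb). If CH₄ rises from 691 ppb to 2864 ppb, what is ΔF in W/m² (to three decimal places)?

ΔF = 0.980 W/m²

CH₄: 0.036 × (√2864 − √691) = 0.036 × (53.5164 − 26.2869) = 0.036 × 27.2295 = 0.9803 W/m².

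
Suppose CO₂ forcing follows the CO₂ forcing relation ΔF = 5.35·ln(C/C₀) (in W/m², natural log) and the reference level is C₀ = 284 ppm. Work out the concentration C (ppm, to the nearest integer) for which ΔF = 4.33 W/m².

Set 5.35 ln(C/284) = 4.33, so ln(C/284) = 4.33/5.35 = 0.80935.
Then C/284 = e^0.80935 = 2.24645, giving C = 284 × 2.24645 = 637.99 ppm.

C ≈ 638 ppm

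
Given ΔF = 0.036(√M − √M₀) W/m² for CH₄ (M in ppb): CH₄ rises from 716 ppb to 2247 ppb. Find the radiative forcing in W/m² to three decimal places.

ΔF = 0.743 W/m²

CH₄: 0.036 × (√2247 − √716) = 0.036 × (47.4025 − 26.7582) = 0.036 × 20.6443 = 0.7432 W/m².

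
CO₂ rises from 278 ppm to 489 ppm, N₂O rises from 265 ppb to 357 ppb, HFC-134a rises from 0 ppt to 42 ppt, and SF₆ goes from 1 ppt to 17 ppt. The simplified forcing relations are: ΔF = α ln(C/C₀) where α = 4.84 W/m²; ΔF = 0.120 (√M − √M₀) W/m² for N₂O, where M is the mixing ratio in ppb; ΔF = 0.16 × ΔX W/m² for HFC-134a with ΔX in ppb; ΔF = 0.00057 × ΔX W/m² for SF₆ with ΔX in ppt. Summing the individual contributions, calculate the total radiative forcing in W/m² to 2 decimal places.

CO₂: 4.84 × ln(489/278) = 4.84 × ln(1.75899) = 4.84 × 0.56474 = 2.7333 W/m².
N₂O: 0.120 × (√357 − √265) = 0.120 × (18.8944 − 16.2788) = 0.120 × 2.6156 = 0.3139 W/m².
HFC-134a: Δ = 42 − 0 = 42 ppt = 0.042 ppb; ΔF = 0.16 × 0.042 = 0.0067 W/m².
SF₆: ΔF = 0.00057 × (17 − 1) = 0.00057 × 16 = 0.0091 W/m².
Total ΔF = 2.7333 + 0.3139 + 0.0067 + 0.0091 = 3.0630 W/m².

ΔF = 3.06 W/m²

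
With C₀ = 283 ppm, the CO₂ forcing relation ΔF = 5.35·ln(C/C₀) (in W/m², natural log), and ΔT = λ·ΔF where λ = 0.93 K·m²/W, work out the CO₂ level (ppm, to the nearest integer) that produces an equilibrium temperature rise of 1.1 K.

C ≈ 353 ppm

Required forcing: ΔF = ΔT/λ = 1.1/0.93 = 1.1828 W/m².
Then ln(C/283) = ΔF/5.35 = 1.1828/5.35 = 0.22108.
So C = 283 × e^0.22108 = 283 × 1.24742 = 353.02 ppm.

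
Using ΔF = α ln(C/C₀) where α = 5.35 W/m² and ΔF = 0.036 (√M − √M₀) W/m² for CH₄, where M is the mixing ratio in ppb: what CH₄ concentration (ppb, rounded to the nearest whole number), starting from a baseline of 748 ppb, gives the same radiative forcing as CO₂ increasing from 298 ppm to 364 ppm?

CO₂ forcing: 5.35 × ln(364/298) = 5.35 × 0.200060 = 1.07032 W/m².
Set 0.036(√M − √748) = 1.07032: √M = 1.07032/0.036 + √748 = 29.7311 + 27.3496 = 57.0807.
M = (57.0807)² = 3258.21 ppb.

M ≈ 3258 ppb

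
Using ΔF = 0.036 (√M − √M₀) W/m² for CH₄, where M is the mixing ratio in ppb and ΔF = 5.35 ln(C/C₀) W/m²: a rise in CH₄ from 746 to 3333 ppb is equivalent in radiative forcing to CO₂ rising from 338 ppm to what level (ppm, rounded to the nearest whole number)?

CH₄ forcing: 0.036 × (√3333 − √746) = 0.036 × (57.7321 − 27.3130) = 0.036 × 30.4191 = 1.09509 W/m².
Set 5.35 ln(C/338) = 1.09509: ln(C/338) = 1.09509/5.35 = 0.20469, so C = 338 × e^0.20469 = 338 × 1.22714 = 414.77 ppm.

C ≈ 415 ppm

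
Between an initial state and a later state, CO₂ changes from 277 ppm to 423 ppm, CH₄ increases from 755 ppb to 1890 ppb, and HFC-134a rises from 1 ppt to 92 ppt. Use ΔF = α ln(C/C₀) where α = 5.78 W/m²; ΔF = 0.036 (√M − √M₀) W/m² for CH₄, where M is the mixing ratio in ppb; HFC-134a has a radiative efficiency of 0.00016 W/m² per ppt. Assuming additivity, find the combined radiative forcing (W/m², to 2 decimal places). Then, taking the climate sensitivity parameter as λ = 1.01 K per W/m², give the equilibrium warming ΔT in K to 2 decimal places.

CO₂: 5.78 × ln(423/277) = 5.78 × ln(1.52708) = 5.78 × 0.42336 = 2.4470 W/m².
CH₄: 0.036 × (√1890 − √755) = 0.036 × (43.4741 − 27.4773) = 0.036 × 15.9968 = 0.5759 W/m².
HFC-134a: ΔF = 0.00016 × (92 − 1) = 0.00016 × 91 = 0.0146 W/m².
Total ΔF = 2.4470 + 0.5759 + 0.0146 = 3.0375 W/m².
ΔT = λ ΔF = 1.01 × 3.04 = 3.0704 K.

ΔF = 3.04 W/m²; ΔT = 3.07 K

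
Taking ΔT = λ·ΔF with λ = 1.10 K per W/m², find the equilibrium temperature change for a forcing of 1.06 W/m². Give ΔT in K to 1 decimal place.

ΔT = 1.2 K

ΔT = λ ΔF = 1.10 × 1.06 = 1.1660 K.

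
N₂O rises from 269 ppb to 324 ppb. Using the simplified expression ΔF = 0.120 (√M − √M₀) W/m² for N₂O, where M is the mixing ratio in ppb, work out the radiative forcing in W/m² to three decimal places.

ΔF = 0.192 W/m²

N₂O: 0.120 × (√324 − √269) = 0.120 × (18.0000 − 16.4012) = 0.120 × 1.5988 = 0.1919 W/m².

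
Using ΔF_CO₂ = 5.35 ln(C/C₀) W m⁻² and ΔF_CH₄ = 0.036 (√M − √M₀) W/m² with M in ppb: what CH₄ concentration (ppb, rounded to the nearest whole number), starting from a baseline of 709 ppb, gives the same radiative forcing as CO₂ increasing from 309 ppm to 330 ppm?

CO₂ forcing: 5.35 × ln(330/309) = 5.35 × 0.065751 = 0.35177 W/m².
Set 0.036(√M − √709) = 0.35177: √M = 0.35177/0.036 + √709 = 9.7714 + 26.6271 = 36.3985.
M = (36.3985)² = 1324.85 ppb.

M ≈ 1325 ppb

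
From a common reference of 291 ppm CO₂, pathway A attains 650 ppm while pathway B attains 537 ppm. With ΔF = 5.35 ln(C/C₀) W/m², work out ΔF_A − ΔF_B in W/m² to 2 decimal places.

ΔF_A = 5.35 ln(650/291) = 5.35 × 0.80365 = 4.2995 W/m².
ΔF_B = 5.35 ln(537/291) = 5.35 × 0.61267 = 3.2778 W/m².
Difference: 4.2995 − 3.2778 = 1.0217 W/m².
(Equivalently, ΔF_A − ΔF_B = 5.35 ln(650/537) = 5.35 × 0.19097 = 1.0217 W/m².)

ΔF_A − ΔF_B = 1.02 W/m²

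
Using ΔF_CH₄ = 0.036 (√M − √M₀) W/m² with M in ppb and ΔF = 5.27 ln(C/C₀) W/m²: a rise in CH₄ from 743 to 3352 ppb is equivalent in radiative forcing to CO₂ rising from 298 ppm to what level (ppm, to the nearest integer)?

CH₄ forcing: 0.036 × (√3352 − √743) = 0.036 × (57.8965 − 27.2580) = 0.036 × 30.6385 = 1.10299 W/m².
Set 5.27 ln(C/298) = 1.10299: ln(C/298) = 1.10299/5.27 = 0.20930, so C = 298 × e^0.20930 = 298 × 1.23281 = 367.38 ppm.

C ≈ 367 ppm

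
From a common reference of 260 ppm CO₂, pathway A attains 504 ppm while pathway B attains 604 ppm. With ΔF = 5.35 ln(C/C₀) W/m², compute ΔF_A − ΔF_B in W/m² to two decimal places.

ΔF_A = 5.35 ln(504/260) = 5.35 × 0.66189 = 3.5411 W/m².
ΔF_B = 5.35 ln(604/260) = 5.35 × 0.84289 = 4.5095 W/m².
Difference: 3.5411 − 4.5095 = -0.9684 W/m².
(Equivalently, ΔF_A − ΔF_B = 5.35 ln(504/604) = 5.35 × -0.18100 = -0.9684 W/m².)

ΔF_A − ΔF_B = -0.97 W/m²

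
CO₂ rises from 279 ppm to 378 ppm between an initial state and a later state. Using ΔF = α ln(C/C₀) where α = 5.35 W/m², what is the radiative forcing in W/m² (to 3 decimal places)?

CO₂: 5.35 × ln(378/279) = 5.35 × ln(1.35484) = 5.35 × 0.30368 = 1.6247 W/m².

ΔF = 1.625 W/m²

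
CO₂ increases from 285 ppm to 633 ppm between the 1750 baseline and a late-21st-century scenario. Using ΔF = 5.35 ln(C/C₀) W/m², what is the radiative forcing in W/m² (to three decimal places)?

CO₂ absorption bands are partially saturated, so forcing scales with the logarithm of the concentration ratio.
CO₂: 5.35 × ln(633/285) = 5.35 × ln(2.22105) = 5.35 × 0.79798 = 4.2692 W/m².

ΔF = 4.269 W/m²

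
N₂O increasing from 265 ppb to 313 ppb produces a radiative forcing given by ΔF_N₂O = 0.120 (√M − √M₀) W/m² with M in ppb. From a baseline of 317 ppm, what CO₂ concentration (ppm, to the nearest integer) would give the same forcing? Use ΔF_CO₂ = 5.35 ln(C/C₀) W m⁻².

N₂O forcing: 0.120 × (√313 − √265) = 0.120 × (17.6918 − 16.2788) = 0.120 × 1.4130 = 0.16956 W/m².
Set 5.35 ln(C/317) = 0.16956: ln(C/317) = 0.16956/5.35 = 0.03169, so C = 317 × e^0.03169 = 317 × 1.03220 = 327.21 ppm.

C ≈ 327 ppm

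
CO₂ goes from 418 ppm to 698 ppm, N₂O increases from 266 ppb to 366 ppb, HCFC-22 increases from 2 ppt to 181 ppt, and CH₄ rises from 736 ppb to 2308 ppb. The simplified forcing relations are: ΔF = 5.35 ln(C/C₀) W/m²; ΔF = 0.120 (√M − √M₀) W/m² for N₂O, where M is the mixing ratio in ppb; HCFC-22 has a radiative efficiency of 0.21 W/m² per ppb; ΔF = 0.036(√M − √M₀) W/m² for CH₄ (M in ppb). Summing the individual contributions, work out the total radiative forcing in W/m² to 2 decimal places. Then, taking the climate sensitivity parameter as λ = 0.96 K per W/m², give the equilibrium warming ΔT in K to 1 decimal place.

CO₂: 5.35 × ln(698/418) = 5.35 × ln(1.66986) = 5.35 × 0.51274 = 2.7432 W/m².
N₂O: 0.120 × (√366 − √266) = 0.120 × (19.1311 − 16.3095) = 0.120 × 2.8216 = 0.3386 W/m².
HCFC-22: Δ = 181 − 2 = 179 ppt = 0.179 ppb; ΔF = 0.21 × 0.179 = 0.0376 W/m².
CH₄: 0.036 × (√2308 − √736) = 0.036 × (48.0416 − 27.1293) = 0.036 × 20.9123 = 0.7528 W/m².
Total ΔF = 2.7432 + 0.3386 + 0.0376 + 0.7528 = 3.8722 W/m².
ΔT = λ ΔF = 0.96 × 3.87 = 3.7152 K.

ΔF = 3.87 W/m²; ΔT = 3.7 K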